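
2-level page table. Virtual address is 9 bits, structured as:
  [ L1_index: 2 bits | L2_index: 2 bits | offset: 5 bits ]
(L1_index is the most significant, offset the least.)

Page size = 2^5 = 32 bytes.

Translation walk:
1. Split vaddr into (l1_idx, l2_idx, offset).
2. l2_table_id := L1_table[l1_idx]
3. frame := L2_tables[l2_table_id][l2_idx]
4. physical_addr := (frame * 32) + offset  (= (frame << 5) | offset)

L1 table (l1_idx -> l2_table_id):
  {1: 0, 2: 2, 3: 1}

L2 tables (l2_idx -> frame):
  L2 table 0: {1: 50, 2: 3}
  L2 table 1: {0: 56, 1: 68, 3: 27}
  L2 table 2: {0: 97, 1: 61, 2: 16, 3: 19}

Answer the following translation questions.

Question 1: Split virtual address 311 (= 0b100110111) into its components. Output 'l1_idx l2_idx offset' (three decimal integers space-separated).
vaddr = 311 = 0b100110111
  top 2 bits -> l1_idx = 2
  next 2 bits -> l2_idx = 1
  bottom 5 bits -> offset = 23

Answer: 2 1 23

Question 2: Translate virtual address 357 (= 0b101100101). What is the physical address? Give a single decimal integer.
Answer: 613

Derivation:
vaddr = 357 = 0b101100101
Split: l1_idx=2, l2_idx=3, offset=5
L1[2] = 2
L2[2][3] = 19
paddr = 19 * 32 + 5 = 613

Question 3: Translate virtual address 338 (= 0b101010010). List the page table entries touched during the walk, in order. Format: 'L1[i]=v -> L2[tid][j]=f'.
vaddr = 338 = 0b101010010
Split: l1_idx=2, l2_idx=2, offset=18

Answer: L1[2]=2 -> L2[2][2]=16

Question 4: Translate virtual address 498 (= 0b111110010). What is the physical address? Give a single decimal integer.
Answer: 882

Derivation:
vaddr = 498 = 0b111110010
Split: l1_idx=3, l2_idx=3, offset=18
L1[3] = 1
L2[1][3] = 27
paddr = 27 * 32 + 18 = 882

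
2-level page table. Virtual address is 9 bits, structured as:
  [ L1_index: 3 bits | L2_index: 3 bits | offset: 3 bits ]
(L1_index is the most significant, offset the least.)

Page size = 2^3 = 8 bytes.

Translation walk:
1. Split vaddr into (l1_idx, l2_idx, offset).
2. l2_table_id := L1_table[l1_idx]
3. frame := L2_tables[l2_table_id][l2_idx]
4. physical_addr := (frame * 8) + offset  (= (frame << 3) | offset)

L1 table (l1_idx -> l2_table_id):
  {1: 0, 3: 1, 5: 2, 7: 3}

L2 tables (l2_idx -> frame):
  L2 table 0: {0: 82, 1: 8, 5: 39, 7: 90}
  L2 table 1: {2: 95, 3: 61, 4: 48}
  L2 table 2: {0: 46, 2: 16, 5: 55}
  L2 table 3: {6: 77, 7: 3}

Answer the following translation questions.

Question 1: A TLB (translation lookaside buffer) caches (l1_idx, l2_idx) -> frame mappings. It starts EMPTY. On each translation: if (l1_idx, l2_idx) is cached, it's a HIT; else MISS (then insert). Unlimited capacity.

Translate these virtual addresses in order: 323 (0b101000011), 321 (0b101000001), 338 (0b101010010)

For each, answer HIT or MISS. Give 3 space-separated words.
Answer: MISS HIT MISS

Derivation:
vaddr=323: (5,0) not in TLB -> MISS, insert
vaddr=321: (5,0) in TLB -> HIT
vaddr=338: (5,2) not in TLB -> MISS, insert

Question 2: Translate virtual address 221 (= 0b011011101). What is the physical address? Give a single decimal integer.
vaddr = 221 = 0b011011101
Split: l1_idx=3, l2_idx=3, offset=5
L1[3] = 1
L2[1][3] = 61
paddr = 61 * 8 + 5 = 493

Answer: 493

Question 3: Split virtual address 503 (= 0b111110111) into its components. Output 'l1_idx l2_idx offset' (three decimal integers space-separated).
Answer: 7 6 7

Derivation:
vaddr = 503 = 0b111110111
  top 3 bits -> l1_idx = 7
  next 3 bits -> l2_idx = 6
  bottom 3 bits -> offset = 7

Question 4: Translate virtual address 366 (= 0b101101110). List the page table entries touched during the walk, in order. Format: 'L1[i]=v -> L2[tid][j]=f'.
vaddr = 366 = 0b101101110
Split: l1_idx=5, l2_idx=5, offset=6

Answer: L1[5]=2 -> L2[2][5]=55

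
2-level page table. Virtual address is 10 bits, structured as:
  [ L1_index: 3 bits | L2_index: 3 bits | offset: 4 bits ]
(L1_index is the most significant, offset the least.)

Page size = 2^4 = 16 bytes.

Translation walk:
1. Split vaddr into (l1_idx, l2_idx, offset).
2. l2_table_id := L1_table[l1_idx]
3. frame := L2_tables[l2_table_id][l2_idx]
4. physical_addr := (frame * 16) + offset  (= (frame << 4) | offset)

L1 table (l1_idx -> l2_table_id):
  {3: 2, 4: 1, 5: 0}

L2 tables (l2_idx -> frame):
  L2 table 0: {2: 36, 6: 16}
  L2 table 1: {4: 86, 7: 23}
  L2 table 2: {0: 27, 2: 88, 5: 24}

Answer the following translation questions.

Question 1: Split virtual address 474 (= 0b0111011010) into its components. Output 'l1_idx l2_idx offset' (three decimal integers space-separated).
Answer: 3 5 10

Derivation:
vaddr = 474 = 0b0111011010
  top 3 bits -> l1_idx = 3
  next 3 bits -> l2_idx = 5
  bottom 4 bits -> offset = 10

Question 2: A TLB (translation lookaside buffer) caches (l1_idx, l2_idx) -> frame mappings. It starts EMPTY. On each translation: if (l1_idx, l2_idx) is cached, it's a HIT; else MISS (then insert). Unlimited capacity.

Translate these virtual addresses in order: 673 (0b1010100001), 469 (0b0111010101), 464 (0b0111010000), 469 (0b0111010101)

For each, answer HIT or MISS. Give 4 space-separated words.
Answer: MISS MISS HIT HIT

Derivation:
vaddr=673: (5,2) not in TLB -> MISS, insert
vaddr=469: (3,5) not in TLB -> MISS, insert
vaddr=464: (3,5) in TLB -> HIT
vaddr=469: (3,5) in TLB -> HIT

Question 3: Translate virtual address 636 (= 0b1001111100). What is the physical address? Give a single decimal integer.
Answer: 380

Derivation:
vaddr = 636 = 0b1001111100
Split: l1_idx=4, l2_idx=7, offset=12
L1[4] = 1
L2[1][7] = 23
paddr = 23 * 16 + 12 = 380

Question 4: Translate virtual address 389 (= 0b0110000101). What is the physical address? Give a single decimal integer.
Answer: 437

Derivation:
vaddr = 389 = 0b0110000101
Split: l1_idx=3, l2_idx=0, offset=5
L1[3] = 2
L2[2][0] = 27
paddr = 27 * 16 + 5 = 437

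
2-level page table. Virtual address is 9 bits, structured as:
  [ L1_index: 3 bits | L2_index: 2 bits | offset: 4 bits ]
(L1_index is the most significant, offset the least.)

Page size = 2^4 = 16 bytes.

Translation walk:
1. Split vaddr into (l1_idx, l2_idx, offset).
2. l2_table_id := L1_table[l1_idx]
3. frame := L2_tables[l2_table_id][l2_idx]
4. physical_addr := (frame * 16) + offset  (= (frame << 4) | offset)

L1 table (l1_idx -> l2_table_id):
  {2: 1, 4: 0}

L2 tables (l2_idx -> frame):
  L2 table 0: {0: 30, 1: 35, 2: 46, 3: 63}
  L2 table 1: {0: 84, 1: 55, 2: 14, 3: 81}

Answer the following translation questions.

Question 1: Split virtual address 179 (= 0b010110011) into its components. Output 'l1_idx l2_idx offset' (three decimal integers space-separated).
Answer: 2 3 3

Derivation:
vaddr = 179 = 0b010110011
  top 3 bits -> l1_idx = 2
  next 2 bits -> l2_idx = 3
  bottom 4 bits -> offset = 3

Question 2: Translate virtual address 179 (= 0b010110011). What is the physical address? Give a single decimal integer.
Answer: 1299

Derivation:
vaddr = 179 = 0b010110011
Split: l1_idx=2, l2_idx=3, offset=3
L1[2] = 1
L2[1][3] = 81
paddr = 81 * 16 + 3 = 1299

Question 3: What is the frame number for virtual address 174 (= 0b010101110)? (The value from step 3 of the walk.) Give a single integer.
vaddr = 174: l1_idx=2, l2_idx=2
L1[2] = 1; L2[1][2] = 14

Answer: 14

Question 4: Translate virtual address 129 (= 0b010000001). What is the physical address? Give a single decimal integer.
vaddr = 129 = 0b010000001
Split: l1_idx=2, l2_idx=0, offset=1
L1[2] = 1
L2[1][0] = 84
paddr = 84 * 16 + 1 = 1345

Answer: 1345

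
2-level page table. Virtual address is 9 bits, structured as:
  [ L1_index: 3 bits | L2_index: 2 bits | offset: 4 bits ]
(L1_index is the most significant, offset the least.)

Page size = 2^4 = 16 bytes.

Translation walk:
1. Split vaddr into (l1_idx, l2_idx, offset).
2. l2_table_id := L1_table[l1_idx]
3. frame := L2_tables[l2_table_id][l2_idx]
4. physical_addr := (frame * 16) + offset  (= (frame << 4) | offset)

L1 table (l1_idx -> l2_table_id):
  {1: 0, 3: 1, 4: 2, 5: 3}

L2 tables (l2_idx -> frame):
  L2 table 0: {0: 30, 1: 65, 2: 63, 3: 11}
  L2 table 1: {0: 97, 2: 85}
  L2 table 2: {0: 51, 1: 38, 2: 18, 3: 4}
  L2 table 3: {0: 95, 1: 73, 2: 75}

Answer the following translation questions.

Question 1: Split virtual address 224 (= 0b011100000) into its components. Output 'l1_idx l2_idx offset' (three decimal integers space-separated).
Answer: 3 2 0

Derivation:
vaddr = 224 = 0b011100000
  top 3 bits -> l1_idx = 3
  next 2 bits -> l2_idx = 2
  bottom 4 bits -> offset = 0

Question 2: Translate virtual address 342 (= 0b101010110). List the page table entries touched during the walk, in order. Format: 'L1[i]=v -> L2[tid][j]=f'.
vaddr = 342 = 0b101010110
Split: l1_idx=5, l2_idx=1, offset=6

Answer: L1[5]=3 -> L2[3][1]=73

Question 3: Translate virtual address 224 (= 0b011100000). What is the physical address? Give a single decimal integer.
vaddr = 224 = 0b011100000
Split: l1_idx=3, l2_idx=2, offset=0
L1[3] = 1
L2[1][2] = 85
paddr = 85 * 16 + 0 = 1360

Answer: 1360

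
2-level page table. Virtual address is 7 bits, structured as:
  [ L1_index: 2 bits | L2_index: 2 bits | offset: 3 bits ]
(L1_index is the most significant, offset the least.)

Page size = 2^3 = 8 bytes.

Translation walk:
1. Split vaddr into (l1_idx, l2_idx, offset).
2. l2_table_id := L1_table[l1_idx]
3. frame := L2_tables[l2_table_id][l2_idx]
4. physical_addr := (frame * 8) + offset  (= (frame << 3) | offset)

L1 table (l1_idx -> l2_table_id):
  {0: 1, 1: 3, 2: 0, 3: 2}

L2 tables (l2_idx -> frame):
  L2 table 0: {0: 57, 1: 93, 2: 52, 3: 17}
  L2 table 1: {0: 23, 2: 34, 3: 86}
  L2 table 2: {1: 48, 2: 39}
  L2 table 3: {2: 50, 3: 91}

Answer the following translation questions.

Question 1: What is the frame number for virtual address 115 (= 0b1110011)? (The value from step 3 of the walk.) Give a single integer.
vaddr = 115: l1_idx=3, l2_idx=2
L1[3] = 2; L2[2][2] = 39

Answer: 39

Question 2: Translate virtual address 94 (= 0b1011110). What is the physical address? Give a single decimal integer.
Answer: 142

Derivation:
vaddr = 94 = 0b1011110
Split: l1_idx=2, l2_idx=3, offset=6
L1[2] = 0
L2[0][3] = 17
paddr = 17 * 8 + 6 = 142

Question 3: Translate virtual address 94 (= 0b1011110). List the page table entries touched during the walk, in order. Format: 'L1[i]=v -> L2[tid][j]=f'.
vaddr = 94 = 0b1011110
Split: l1_idx=2, l2_idx=3, offset=6

Answer: L1[2]=0 -> L2[0][3]=17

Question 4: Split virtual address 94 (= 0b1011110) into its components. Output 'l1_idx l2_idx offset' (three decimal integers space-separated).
vaddr = 94 = 0b1011110
  top 2 bits -> l1_idx = 2
  next 2 bits -> l2_idx = 3
  bottom 3 bits -> offset = 6

Answer: 2 3 6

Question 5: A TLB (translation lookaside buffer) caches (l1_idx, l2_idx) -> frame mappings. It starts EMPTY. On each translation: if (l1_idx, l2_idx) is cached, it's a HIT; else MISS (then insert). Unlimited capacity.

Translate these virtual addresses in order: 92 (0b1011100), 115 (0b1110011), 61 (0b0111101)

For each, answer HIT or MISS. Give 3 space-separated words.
Answer: MISS MISS MISS

Derivation:
vaddr=92: (2,3) not in TLB -> MISS, insert
vaddr=115: (3,2) not in TLB -> MISS, insert
vaddr=61: (1,3) not in TLB -> MISS, insert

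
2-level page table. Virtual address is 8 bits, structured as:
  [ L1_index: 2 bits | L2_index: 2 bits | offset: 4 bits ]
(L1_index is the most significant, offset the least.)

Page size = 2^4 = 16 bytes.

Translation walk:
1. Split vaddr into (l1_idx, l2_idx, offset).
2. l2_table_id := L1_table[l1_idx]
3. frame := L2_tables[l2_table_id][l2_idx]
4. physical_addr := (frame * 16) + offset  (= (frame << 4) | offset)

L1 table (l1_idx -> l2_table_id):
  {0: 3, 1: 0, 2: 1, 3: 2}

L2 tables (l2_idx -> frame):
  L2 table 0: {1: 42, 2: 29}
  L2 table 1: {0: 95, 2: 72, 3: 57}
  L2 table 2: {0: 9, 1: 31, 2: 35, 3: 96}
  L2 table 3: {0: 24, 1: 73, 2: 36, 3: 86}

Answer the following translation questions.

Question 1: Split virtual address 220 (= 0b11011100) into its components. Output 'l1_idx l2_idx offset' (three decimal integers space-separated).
Answer: 3 1 12

Derivation:
vaddr = 220 = 0b11011100
  top 2 bits -> l1_idx = 3
  next 2 bits -> l2_idx = 1
  bottom 4 bits -> offset = 12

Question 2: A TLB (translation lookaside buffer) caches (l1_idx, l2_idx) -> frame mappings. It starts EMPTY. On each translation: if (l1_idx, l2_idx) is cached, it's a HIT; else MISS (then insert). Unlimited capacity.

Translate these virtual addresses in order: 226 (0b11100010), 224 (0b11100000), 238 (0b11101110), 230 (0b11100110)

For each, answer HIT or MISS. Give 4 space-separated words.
Answer: MISS HIT HIT HIT

Derivation:
vaddr=226: (3,2) not in TLB -> MISS, insert
vaddr=224: (3,2) in TLB -> HIT
vaddr=238: (3,2) in TLB -> HIT
vaddr=230: (3,2) in TLB -> HIT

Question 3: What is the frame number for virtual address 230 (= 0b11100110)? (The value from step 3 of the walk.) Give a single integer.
vaddr = 230: l1_idx=3, l2_idx=2
L1[3] = 2; L2[2][2] = 35

Answer: 35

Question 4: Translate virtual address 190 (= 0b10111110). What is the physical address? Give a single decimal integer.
Answer: 926

Derivation:
vaddr = 190 = 0b10111110
Split: l1_idx=2, l2_idx=3, offset=14
L1[2] = 1
L2[1][3] = 57
paddr = 57 * 16 + 14 = 926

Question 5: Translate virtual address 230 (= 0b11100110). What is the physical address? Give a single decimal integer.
vaddr = 230 = 0b11100110
Split: l1_idx=3, l2_idx=2, offset=6
L1[3] = 2
L2[2][2] = 35
paddr = 35 * 16 + 6 = 566

Answer: 566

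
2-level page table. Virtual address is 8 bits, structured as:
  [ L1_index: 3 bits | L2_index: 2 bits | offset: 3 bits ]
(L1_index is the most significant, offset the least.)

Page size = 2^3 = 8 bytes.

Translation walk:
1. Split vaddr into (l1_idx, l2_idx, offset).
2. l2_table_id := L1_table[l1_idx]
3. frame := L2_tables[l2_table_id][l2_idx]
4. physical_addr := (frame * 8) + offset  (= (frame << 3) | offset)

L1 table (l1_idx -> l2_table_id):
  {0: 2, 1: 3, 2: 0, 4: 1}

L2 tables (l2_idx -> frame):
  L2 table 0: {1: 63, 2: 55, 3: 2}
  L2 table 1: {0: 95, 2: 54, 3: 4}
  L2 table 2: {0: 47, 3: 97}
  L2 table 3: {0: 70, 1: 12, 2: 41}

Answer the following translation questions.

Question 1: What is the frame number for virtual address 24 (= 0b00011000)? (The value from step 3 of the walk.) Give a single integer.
vaddr = 24: l1_idx=0, l2_idx=3
L1[0] = 2; L2[2][3] = 97

Answer: 97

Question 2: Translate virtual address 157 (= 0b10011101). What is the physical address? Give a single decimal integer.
Answer: 37

Derivation:
vaddr = 157 = 0b10011101
Split: l1_idx=4, l2_idx=3, offset=5
L1[4] = 1
L2[1][3] = 4
paddr = 4 * 8 + 5 = 37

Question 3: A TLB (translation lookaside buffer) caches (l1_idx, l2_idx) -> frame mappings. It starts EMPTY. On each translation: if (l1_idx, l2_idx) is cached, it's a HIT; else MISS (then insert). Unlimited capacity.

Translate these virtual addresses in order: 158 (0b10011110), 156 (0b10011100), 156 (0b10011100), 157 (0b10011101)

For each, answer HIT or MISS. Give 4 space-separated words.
vaddr=158: (4,3) not in TLB -> MISS, insert
vaddr=156: (4,3) in TLB -> HIT
vaddr=156: (4,3) in TLB -> HIT
vaddr=157: (4,3) in TLB -> HIT

Answer: MISS HIT HIT HIT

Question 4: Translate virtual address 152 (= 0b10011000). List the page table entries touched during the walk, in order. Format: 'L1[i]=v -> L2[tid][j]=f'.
Answer: L1[4]=1 -> L2[1][3]=4

Derivation:
vaddr = 152 = 0b10011000
Split: l1_idx=4, l2_idx=3, offset=0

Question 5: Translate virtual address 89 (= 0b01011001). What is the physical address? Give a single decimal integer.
Answer: 17

Derivation:
vaddr = 89 = 0b01011001
Split: l1_idx=2, l2_idx=3, offset=1
L1[2] = 0
L2[0][3] = 2
paddr = 2 * 8 + 1 = 17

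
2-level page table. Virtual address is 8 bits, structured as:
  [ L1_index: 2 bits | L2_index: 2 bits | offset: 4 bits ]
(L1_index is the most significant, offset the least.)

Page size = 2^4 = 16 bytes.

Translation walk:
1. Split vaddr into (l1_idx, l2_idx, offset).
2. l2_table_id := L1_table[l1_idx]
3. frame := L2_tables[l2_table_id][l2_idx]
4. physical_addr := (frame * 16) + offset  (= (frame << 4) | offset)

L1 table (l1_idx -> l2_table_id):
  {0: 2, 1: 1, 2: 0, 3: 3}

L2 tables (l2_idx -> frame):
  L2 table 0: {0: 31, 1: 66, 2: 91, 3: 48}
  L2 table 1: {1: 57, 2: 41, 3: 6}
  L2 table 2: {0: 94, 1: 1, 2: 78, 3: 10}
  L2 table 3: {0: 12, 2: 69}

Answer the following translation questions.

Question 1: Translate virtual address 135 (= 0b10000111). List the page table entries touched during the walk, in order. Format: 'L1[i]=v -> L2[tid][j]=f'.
vaddr = 135 = 0b10000111
Split: l1_idx=2, l2_idx=0, offset=7

Answer: L1[2]=0 -> L2[0][0]=31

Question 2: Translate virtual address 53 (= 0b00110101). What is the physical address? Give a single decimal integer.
Answer: 165

Derivation:
vaddr = 53 = 0b00110101
Split: l1_idx=0, l2_idx=3, offset=5
L1[0] = 2
L2[2][3] = 10
paddr = 10 * 16 + 5 = 165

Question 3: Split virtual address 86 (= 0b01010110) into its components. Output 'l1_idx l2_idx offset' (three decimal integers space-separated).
vaddr = 86 = 0b01010110
  top 2 bits -> l1_idx = 1
  next 2 bits -> l2_idx = 1
  bottom 4 bits -> offset = 6

Answer: 1 1 6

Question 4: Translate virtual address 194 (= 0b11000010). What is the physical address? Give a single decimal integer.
Answer: 194

Derivation:
vaddr = 194 = 0b11000010
Split: l1_idx=3, l2_idx=0, offset=2
L1[3] = 3
L2[3][0] = 12
paddr = 12 * 16 + 2 = 194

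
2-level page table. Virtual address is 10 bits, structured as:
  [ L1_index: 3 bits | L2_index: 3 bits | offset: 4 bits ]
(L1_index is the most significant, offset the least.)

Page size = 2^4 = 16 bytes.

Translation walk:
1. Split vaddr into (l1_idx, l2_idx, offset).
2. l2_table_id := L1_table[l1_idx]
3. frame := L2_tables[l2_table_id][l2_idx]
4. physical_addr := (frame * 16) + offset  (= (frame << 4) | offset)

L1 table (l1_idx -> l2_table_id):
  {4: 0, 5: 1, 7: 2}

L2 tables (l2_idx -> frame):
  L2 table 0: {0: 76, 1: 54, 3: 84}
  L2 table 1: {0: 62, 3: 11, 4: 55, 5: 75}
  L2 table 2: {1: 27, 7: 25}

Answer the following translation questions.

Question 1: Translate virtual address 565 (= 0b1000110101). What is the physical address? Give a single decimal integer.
Answer: 1349

Derivation:
vaddr = 565 = 0b1000110101
Split: l1_idx=4, l2_idx=3, offset=5
L1[4] = 0
L2[0][3] = 84
paddr = 84 * 16 + 5 = 1349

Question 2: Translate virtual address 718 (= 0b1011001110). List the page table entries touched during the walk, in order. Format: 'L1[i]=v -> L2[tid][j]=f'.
Answer: L1[5]=1 -> L2[1][4]=55

Derivation:
vaddr = 718 = 0b1011001110
Split: l1_idx=5, l2_idx=4, offset=14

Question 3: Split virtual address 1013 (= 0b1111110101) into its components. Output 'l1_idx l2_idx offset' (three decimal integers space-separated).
Answer: 7 7 5

Derivation:
vaddr = 1013 = 0b1111110101
  top 3 bits -> l1_idx = 7
  next 3 bits -> l2_idx = 7
  bottom 4 bits -> offset = 5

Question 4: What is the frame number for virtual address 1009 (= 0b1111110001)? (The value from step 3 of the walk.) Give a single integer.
vaddr = 1009: l1_idx=7, l2_idx=7
L1[7] = 2; L2[2][7] = 25

Answer: 25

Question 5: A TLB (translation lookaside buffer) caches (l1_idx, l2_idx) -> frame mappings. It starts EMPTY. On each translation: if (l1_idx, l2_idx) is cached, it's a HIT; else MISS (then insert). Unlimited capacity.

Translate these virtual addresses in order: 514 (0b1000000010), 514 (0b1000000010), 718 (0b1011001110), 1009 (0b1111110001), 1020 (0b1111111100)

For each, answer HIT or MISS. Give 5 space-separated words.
vaddr=514: (4,0) not in TLB -> MISS, insert
vaddr=514: (4,0) in TLB -> HIT
vaddr=718: (5,4) not in TLB -> MISS, insert
vaddr=1009: (7,7) not in TLB -> MISS, insert
vaddr=1020: (7,7) in TLB -> HIT

Answer: MISS HIT MISS MISS HIT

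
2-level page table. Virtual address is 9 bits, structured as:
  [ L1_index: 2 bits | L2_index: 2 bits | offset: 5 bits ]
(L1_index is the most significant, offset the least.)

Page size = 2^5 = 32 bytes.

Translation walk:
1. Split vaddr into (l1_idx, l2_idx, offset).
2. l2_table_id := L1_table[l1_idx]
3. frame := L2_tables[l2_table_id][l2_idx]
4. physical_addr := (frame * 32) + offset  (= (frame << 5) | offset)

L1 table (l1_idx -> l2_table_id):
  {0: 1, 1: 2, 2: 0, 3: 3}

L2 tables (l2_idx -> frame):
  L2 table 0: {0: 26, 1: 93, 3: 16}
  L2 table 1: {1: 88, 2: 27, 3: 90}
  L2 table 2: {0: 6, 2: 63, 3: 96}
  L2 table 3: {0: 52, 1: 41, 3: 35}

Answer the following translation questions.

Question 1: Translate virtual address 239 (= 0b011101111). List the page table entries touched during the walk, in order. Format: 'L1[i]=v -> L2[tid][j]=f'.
vaddr = 239 = 0b011101111
Split: l1_idx=1, l2_idx=3, offset=15

Answer: L1[1]=2 -> L2[2][3]=96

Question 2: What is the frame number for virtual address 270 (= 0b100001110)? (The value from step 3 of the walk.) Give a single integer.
vaddr = 270: l1_idx=2, l2_idx=0
L1[2] = 0; L2[0][0] = 26

Answer: 26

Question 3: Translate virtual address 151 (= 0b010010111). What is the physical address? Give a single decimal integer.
vaddr = 151 = 0b010010111
Split: l1_idx=1, l2_idx=0, offset=23
L1[1] = 2
L2[2][0] = 6
paddr = 6 * 32 + 23 = 215

Answer: 215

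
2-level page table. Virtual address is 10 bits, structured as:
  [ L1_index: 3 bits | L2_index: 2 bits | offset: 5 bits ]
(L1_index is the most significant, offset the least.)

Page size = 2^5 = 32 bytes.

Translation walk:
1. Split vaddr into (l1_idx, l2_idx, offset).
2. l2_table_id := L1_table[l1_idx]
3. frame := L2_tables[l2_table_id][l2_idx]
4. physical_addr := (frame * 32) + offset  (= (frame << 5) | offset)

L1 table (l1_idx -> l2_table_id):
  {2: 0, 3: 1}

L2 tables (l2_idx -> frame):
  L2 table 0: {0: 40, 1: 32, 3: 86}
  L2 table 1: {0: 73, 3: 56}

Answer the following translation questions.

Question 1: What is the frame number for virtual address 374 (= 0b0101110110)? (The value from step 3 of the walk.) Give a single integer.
vaddr = 374: l1_idx=2, l2_idx=3
L1[2] = 0; L2[0][3] = 86

Answer: 86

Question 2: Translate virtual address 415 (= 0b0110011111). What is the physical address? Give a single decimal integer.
vaddr = 415 = 0b0110011111
Split: l1_idx=3, l2_idx=0, offset=31
L1[3] = 1
L2[1][0] = 73
paddr = 73 * 32 + 31 = 2367

Answer: 2367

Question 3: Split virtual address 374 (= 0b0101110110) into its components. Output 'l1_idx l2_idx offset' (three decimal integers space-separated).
Answer: 2 3 22

Derivation:
vaddr = 374 = 0b0101110110
  top 3 bits -> l1_idx = 2
  next 2 bits -> l2_idx = 3
  bottom 5 bits -> offset = 22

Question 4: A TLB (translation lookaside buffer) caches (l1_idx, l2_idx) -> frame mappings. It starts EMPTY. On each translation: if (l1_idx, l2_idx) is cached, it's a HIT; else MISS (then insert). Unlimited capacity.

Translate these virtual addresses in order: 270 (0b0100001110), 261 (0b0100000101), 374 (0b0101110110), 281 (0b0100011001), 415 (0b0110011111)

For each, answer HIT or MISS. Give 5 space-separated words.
Answer: MISS HIT MISS HIT MISS

Derivation:
vaddr=270: (2,0) not in TLB -> MISS, insert
vaddr=261: (2,0) in TLB -> HIT
vaddr=374: (2,3) not in TLB -> MISS, insert
vaddr=281: (2,0) in TLB -> HIT
vaddr=415: (3,0) not in TLB -> MISS, insert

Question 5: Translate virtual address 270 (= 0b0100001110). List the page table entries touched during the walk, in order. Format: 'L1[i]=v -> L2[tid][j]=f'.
vaddr = 270 = 0b0100001110
Split: l1_idx=2, l2_idx=0, offset=14

Answer: L1[2]=0 -> L2[0][0]=40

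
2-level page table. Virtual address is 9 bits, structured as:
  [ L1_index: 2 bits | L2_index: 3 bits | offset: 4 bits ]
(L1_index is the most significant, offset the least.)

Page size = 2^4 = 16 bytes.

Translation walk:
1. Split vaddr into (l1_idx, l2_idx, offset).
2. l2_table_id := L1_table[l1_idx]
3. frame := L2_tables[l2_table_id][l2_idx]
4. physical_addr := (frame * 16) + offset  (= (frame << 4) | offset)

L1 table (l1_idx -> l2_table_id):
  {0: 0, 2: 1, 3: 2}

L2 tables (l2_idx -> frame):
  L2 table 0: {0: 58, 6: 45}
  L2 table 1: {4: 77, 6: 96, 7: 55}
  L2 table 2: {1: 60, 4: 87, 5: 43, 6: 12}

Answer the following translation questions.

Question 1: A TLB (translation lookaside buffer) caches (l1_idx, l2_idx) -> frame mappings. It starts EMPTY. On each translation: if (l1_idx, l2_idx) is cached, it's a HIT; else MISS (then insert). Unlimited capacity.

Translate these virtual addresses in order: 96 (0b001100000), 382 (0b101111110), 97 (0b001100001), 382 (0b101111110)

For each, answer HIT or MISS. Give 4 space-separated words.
vaddr=96: (0,6) not in TLB -> MISS, insert
vaddr=382: (2,7) not in TLB -> MISS, insert
vaddr=97: (0,6) in TLB -> HIT
vaddr=382: (2,7) in TLB -> HIT

Answer: MISS MISS HIT HIT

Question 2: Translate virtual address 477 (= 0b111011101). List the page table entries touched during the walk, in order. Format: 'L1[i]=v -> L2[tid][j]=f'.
Answer: L1[3]=2 -> L2[2][5]=43

Derivation:
vaddr = 477 = 0b111011101
Split: l1_idx=3, l2_idx=5, offset=13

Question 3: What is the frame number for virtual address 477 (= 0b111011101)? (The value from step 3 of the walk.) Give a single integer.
vaddr = 477: l1_idx=3, l2_idx=5
L1[3] = 2; L2[2][5] = 43

Answer: 43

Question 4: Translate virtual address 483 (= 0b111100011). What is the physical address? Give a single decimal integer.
vaddr = 483 = 0b111100011
Split: l1_idx=3, l2_idx=6, offset=3
L1[3] = 2
L2[2][6] = 12
paddr = 12 * 16 + 3 = 195

Answer: 195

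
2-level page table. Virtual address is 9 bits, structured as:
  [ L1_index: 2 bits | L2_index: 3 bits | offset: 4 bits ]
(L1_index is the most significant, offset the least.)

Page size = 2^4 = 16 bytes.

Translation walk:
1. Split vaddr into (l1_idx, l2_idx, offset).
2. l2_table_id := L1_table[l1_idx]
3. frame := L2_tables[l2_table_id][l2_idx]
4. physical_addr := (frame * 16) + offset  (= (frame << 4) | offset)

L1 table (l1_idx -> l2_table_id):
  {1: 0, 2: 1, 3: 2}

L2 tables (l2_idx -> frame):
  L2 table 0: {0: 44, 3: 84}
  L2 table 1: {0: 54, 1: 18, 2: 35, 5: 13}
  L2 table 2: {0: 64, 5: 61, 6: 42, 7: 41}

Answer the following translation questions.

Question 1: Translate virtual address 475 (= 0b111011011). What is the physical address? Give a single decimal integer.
vaddr = 475 = 0b111011011
Split: l1_idx=3, l2_idx=5, offset=11
L1[3] = 2
L2[2][5] = 61
paddr = 61 * 16 + 11 = 987

Answer: 987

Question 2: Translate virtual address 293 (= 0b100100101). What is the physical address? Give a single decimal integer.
vaddr = 293 = 0b100100101
Split: l1_idx=2, l2_idx=2, offset=5
L1[2] = 1
L2[1][2] = 35
paddr = 35 * 16 + 5 = 565

Answer: 565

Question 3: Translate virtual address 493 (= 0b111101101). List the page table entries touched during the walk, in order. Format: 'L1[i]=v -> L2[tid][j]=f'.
Answer: L1[3]=2 -> L2[2][6]=42

Derivation:
vaddr = 493 = 0b111101101
Split: l1_idx=3, l2_idx=6, offset=13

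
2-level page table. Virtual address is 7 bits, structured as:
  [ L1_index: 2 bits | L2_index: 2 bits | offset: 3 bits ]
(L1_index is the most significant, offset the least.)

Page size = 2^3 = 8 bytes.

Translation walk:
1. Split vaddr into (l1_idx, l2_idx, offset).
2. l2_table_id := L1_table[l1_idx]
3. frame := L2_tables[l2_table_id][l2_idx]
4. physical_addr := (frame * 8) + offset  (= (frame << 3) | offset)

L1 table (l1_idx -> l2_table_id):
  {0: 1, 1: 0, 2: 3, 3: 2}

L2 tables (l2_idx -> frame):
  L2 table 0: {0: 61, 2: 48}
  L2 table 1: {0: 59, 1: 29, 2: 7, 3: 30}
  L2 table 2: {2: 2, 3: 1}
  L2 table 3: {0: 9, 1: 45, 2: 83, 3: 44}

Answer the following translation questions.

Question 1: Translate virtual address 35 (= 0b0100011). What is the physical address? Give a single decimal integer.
vaddr = 35 = 0b0100011
Split: l1_idx=1, l2_idx=0, offset=3
L1[1] = 0
L2[0][0] = 61
paddr = 61 * 8 + 3 = 491

Answer: 491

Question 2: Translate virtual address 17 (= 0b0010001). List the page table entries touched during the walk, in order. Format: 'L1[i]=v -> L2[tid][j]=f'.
vaddr = 17 = 0b0010001
Split: l1_idx=0, l2_idx=2, offset=1

Answer: L1[0]=1 -> L2[1][2]=7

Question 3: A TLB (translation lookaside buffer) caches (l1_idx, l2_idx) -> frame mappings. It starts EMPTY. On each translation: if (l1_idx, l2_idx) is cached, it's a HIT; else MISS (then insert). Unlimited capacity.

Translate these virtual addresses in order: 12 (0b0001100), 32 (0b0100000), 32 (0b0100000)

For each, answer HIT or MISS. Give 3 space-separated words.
Answer: MISS MISS HIT

Derivation:
vaddr=12: (0,1) not in TLB -> MISS, insert
vaddr=32: (1,0) not in TLB -> MISS, insert
vaddr=32: (1,0) in TLB -> HIT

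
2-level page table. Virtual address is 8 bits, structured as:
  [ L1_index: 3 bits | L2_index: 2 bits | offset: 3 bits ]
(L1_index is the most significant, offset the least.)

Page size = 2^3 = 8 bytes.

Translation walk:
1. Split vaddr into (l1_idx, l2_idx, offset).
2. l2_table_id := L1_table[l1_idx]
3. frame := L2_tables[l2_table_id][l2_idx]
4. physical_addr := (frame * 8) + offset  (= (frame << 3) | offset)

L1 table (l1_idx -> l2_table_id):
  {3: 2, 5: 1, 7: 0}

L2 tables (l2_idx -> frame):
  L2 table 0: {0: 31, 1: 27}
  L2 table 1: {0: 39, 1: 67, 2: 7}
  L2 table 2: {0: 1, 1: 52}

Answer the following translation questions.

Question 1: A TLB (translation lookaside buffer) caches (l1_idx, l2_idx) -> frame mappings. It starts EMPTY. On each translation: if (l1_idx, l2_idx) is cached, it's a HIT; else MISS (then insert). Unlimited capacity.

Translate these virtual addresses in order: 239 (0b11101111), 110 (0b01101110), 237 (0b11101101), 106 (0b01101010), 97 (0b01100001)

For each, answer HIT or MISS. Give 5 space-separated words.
Answer: MISS MISS HIT HIT MISS

Derivation:
vaddr=239: (7,1) not in TLB -> MISS, insert
vaddr=110: (3,1) not in TLB -> MISS, insert
vaddr=237: (7,1) in TLB -> HIT
vaddr=106: (3,1) in TLB -> HIT
vaddr=97: (3,0) not in TLB -> MISS, insert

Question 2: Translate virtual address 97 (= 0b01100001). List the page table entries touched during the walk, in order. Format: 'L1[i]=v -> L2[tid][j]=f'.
vaddr = 97 = 0b01100001
Split: l1_idx=3, l2_idx=0, offset=1

Answer: L1[3]=2 -> L2[2][0]=1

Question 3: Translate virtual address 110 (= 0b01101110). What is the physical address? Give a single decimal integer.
Answer: 422

Derivation:
vaddr = 110 = 0b01101110
Split: l1_idx=3, l2_idx=1, offset=6
L1[3] = 2
L2[2][1] = 52
paddr = 52 * 8 + 6 = 422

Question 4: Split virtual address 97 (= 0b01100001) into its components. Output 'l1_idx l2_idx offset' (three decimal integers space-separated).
Answer: 3 0 1

Derivation:
vaddr = 97 = 0b01100001
  top 3 bits -> l1_idx = 3
  next 2 bits -> l2_idx = 0
  bottom 3 bits -> offset = 1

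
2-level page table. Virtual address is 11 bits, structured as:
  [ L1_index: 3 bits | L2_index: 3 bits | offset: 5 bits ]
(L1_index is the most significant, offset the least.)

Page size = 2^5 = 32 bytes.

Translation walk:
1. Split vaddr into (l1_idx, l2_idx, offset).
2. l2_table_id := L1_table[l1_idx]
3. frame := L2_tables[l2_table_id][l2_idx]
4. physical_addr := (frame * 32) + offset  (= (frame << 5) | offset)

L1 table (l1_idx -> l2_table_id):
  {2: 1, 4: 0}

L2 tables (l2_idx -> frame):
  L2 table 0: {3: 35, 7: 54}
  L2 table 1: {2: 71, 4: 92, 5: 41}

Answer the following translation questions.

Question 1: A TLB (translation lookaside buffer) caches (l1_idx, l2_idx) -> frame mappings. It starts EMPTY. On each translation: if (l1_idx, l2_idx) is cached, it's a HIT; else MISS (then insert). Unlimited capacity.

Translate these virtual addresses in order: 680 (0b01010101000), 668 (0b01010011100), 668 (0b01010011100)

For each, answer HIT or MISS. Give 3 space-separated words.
vaddr=680: (2,5) not in TLB -> MISS, insert
vaddr=668: (2,4) not in TLB -> MISS, insert
vaddr=668: (2,4) in TLB -> HIT

Answer: MISS MISS HIT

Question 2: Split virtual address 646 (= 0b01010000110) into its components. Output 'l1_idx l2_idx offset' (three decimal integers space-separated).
vaddr = 646 = 0b01010000110
  top 3 bits -> l1_idx = 2
  next 3 bits -> l2_idx = 4
  bottom 5 bits -> offset = 6

Answer: 2 4 6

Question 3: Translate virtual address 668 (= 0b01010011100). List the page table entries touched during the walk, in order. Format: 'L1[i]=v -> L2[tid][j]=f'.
vaddr = 668 = 0b01010011100
Split: l1_idx=2, l2_idx=4, offset=28

Answer: L1[2]=1 -> L2[1][4]=92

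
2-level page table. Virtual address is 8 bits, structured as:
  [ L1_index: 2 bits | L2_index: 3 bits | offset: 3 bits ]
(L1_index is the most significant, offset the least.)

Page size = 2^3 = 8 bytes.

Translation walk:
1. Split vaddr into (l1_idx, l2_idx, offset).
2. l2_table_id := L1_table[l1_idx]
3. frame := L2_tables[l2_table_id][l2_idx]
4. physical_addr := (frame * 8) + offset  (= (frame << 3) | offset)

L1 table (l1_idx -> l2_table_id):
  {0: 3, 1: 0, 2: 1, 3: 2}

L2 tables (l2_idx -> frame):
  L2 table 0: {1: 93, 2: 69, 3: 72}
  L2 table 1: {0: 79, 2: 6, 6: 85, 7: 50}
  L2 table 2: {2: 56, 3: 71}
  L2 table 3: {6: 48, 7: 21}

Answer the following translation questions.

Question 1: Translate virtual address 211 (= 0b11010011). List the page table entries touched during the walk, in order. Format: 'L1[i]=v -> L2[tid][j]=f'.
vaddr = 211 = 0b11010011
Split: l1_idx=3, l2_idx=2, offset=3

Answer: L1[3]=2 -> L2[2][2]=56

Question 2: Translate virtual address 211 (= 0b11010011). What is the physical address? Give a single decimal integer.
vaddr = 211 = 0b11010011
Split: l1_idx=3, l2_idx=2, offset=3
L1[3] = 2
L2[2][2] = 56
paddr = 56 * 8 + 3 = 451

Answer: 451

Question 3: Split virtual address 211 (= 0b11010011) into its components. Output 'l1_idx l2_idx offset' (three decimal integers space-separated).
vaddr = 211 = 0b11010011
  top 2 bits -> l1_idx = 3
  next 3 bits -> l2_idx = 2
  bottom 3 bits -> offset = 3

Answer: 3 2 3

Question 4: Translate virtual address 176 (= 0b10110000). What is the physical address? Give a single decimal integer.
vaddr = 176 = 0b10110000
Split: l1_idx=2, l2_idx=6, offset=0
L1[2] = 1
L2[1][6] = 85
paddr = 85 * 8 + 0 = 680

Answer: 680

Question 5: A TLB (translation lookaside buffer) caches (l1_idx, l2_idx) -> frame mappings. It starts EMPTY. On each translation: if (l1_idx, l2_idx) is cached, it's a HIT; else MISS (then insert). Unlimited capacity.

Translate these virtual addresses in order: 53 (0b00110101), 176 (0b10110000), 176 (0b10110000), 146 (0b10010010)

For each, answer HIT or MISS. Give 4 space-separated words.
vaddr=53: (0,6) not in TLB -> MISS, insert
vaddr=176: (2,6) not in TLB -> MISS, insert
vaddr=176: (2,6) in TLB -> HIT
vaddr=146: (2,2) not in TLB -> MISS, insert

Answer: MISS MISS HIT MISS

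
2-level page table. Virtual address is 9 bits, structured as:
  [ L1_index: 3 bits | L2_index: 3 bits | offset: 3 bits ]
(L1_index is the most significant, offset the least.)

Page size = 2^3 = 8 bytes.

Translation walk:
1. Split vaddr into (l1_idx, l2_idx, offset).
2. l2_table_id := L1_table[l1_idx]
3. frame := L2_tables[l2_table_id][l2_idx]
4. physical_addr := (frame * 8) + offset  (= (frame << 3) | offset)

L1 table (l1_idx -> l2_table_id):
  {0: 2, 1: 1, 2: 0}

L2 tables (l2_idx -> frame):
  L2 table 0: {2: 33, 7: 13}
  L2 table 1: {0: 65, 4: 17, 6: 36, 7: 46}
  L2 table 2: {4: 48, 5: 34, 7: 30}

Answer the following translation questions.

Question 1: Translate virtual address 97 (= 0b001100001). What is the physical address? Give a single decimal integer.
vaddr = 97 = 0b001100001
Split: l1_idx=1, l2_idx=4, offset=1
L1[1] = 1
L2[1][4] = 17
paddr = 17 * 8 + 1 = 137

Answer: 137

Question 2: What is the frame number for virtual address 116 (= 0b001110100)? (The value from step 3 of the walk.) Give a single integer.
vaddr = 116: l1_idx=1, l2_idx=6
L1[1] = 1; L2[1][6] = 36

Answer: 36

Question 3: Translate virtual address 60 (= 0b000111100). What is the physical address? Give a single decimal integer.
Answer: 244

Derivation:
vaddr = 60 = 0b000111100
Split: l1_idx=0, l2_idx=7, offset=4
L1[0] = 2
L2[2][7] = 30
paddr = 30 * 8 + 4 = 244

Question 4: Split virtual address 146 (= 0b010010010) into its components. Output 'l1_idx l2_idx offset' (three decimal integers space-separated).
Answer: 2 2 2

Derivation:
vaddr = 146 = 0b010010010
  top 3 bits -> l1_idx = 2
  next 3 bits -> l2_idx = 2
  bottom 3 bits -> offset = 2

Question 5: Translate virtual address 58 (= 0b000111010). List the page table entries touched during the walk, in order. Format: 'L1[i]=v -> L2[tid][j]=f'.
vaddr = 58 = 0b000111010
Split: l1_idx=0, l2_idx=7, offset=2

Answer: L1[0]=2 -> L2[2][7]=30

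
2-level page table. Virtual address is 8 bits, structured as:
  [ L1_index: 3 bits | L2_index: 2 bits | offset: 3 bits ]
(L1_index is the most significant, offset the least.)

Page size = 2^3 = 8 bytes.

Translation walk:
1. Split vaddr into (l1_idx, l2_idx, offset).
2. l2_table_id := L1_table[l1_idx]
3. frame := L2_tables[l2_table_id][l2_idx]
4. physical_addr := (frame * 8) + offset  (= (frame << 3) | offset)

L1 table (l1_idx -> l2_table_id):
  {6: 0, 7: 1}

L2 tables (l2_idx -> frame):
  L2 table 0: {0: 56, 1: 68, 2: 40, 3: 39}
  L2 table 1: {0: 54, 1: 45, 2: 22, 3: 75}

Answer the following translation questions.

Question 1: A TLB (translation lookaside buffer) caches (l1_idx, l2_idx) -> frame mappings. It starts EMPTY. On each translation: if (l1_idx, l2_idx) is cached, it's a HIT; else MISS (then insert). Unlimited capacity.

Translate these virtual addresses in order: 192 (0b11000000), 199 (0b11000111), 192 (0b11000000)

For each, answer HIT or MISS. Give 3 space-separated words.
vaddr=192: (6,0) not in TLB -> MISS, insert
vaddr=199: (6,0) in TLB -> HIT
vaddr=192: (6,0) in TLB -> HIT

Answer: MISS HIT HIT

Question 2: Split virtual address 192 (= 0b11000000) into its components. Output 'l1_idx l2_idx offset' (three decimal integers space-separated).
Answer: 6 0 0

Derivation:
vaddr = 192 = 0b11000000
  top 3 bits -> l1_idx = 6
  next 2 bits -> l2_idx = 0
  bottom 3 bits -> offset = 0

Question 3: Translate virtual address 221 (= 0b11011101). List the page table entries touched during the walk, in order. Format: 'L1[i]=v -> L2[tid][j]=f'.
Answer: L1[6]=0 -> L2[0][3]=39

Derivation:
vaddr = 221 = 0b11011101
Split: l1_idx=6, l2_idx=3, offset=5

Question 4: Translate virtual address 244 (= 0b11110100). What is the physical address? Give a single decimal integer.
Answer: 180

Derivation:
vaddr = 244 = 0b11110100
Split: l1_idx=7, l2_idx=2, offset=4
L1[7] = 1
L2[1][2] = 22
paddr = 22 * 8 + 4 = 180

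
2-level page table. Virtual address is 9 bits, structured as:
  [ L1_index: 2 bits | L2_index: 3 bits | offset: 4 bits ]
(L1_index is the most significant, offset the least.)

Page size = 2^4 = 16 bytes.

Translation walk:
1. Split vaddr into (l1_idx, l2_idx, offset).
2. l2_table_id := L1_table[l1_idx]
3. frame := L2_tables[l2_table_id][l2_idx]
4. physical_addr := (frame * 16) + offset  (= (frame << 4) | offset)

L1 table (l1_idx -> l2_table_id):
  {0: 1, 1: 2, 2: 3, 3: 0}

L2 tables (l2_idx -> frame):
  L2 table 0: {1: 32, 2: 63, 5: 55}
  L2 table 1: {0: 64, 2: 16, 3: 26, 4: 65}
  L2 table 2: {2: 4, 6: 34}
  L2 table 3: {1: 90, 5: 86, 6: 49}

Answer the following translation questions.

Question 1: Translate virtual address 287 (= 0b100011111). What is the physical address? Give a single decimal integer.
Answer: 1455

Derivation:
vaddr = 287 = 0b100011111
Split: l1_idx=2, l2_idx=1, offset=15
L1[2] = 3
L2[3][1] = 90
paddr = 90 * 16 + 15 = 1455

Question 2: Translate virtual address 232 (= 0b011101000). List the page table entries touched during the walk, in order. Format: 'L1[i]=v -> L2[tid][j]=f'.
vaddr = 232 = 0b011101000
Split: l1_idx=1, l2_idx=6, offset=8

Answer: L1[1]=2 -> L2[2][6]=34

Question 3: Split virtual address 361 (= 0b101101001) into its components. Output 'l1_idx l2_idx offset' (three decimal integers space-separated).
vaddr = 361 = 0b101101001
  top 2 bits -> l1_idx = 2
  next 3 bits -> l2_idx = 6
  bottom 4 bits -> offset = 9

Answer: 2 6 9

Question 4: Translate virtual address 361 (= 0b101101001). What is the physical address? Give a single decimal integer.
Answer: 793

Derivation:
vaddr = 361 = 0b101101001
Split: l1_idx=2, l2_idx=6, offset=9
L1[2] = 3
L2[3][6] = 49
paddr = 49 * 16 + 9 = 793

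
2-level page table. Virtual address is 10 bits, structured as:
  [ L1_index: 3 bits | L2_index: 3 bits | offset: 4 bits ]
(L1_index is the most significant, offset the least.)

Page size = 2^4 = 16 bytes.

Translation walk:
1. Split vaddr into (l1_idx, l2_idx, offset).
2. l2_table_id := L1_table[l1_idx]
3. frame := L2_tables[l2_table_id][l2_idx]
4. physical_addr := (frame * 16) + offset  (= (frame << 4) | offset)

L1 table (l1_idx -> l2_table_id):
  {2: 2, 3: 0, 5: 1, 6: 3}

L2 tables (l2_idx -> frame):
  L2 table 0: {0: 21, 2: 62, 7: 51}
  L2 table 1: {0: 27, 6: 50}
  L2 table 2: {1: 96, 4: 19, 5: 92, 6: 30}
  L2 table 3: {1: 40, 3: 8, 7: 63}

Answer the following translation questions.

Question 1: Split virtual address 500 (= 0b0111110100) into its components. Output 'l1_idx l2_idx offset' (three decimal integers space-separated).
vaddr = 500 = 0b0111110100
  top 3 bits -> l1_idx = 3
  next 3 bits -> l2_idx = 7
  bottom 4 bits -> offset = 4

Answer: 3 7 4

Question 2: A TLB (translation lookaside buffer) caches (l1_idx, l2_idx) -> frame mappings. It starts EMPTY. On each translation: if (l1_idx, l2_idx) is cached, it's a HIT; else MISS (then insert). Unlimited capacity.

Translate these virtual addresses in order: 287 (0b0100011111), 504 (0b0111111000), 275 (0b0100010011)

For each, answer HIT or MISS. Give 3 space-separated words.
Answer: MISS MISS HIT

Derivation:
vaddr=287: (2,1) not in TLB -> MISS, insert
vaddr=504: (3,7) not in TLB -> MISS, insert
vaddr=275: (2,1) in TLB -> HIT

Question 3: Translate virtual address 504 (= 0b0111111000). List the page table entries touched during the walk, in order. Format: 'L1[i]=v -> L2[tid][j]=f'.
vaddr = 504 = 0b0111111000
Split: l1_idx=3, l2_idx=7, offset=8

Answer: L1[3]=0 -> L2[0][7]=51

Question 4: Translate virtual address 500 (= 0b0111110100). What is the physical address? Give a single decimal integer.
Answer: 820

Derivation:
vaddr = 500 = 0b0111110100
Split: l1_idx=3, l2_idx=7, offset=4
L1[3] = 0
L2[0][7] = 51
paddr = 51 * 16 + 4 = 820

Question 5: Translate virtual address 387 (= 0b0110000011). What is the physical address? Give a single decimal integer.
vaddr = 387 = 0b0110000011
Split: l1_idx=3, l2_idx=0, offset=3
L1[3] = 0
L2[0][0] = 21
paddr = 21 * 16 + 3 = 339

Answer: 339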